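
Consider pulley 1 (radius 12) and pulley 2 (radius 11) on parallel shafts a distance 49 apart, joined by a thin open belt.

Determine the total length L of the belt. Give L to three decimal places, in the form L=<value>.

open belt: β = asin((r2−r1)/C) = asin(-1/49) = -1.1694°
wrap1 = π − 2β = 182.3388°
wrap2 = π + 2β = 177.6612°
tangent length = C·cosβ = 48.9898
L = r1·wrap1 + r2·wrap2 + 2·C·cosβ = 12·3.1824 + 11·3.1008 + 2·48.9898 = 170.2770

L=170.277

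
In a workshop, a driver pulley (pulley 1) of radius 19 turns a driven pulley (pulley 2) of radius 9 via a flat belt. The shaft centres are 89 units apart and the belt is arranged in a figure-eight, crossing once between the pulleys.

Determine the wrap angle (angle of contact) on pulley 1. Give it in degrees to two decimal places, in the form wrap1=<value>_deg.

wrap1=216.67_deg

crossed belt: β = asin((r1+r2)/C) = asin(28/89) = 18.3371°
wrap1 = wrap2 = π + 2β = 216.6741°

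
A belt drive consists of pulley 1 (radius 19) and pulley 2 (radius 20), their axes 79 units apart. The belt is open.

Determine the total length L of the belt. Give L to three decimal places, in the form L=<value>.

open belt: β = asin((r2−r1)/C) = asin(1/79) = 0.7253°
wrap1 = π − 2β = 178.5494°
wrap2 = π + 2β = 181.4506°
tangent length = C·cosβ = 78.9937
L = r1·wrap1 + r2·wrap2 + 2·C·cosβ = 19·3.1163 + 20·3.1669 + 2·78.9937 = 280.5348

L=280.535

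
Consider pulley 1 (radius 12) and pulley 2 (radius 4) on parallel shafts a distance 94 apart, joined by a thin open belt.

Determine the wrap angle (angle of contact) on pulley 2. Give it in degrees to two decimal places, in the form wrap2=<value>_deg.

open belt: β = asin((r2−r1)/C) = asin(-8/94) = -4.8821°
wrap1 = π − 2β = 189.7643°
wrap2 = π + 2β = 170.2357°

wrap2=170.24_deg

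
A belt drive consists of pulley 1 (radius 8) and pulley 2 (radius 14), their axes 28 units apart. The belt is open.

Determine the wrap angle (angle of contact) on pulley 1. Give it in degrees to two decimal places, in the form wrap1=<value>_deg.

wrap1=155.25_deg

open belt: β = asin((r2−r1)/C) = asin(6/28) = 12.3736°
wrap1 = π − 2β = 155.2527°
wrap2 = π + 2β = 204.7473°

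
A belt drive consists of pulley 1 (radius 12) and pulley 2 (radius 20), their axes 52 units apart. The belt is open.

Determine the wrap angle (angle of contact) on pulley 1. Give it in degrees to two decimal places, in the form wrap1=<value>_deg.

open belt: β = asin((r2−r1)/C) = asin(8/52) = 8.8499°
wrap1 = π − 2β = 162.3002°
wrap2 = π + 2β = 197.6998°

wrap1=162.30_deg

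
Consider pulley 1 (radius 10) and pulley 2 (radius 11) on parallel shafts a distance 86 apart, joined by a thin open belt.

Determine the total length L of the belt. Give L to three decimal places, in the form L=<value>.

open belt: β = asin((r2−r1)/C) = asin(1/86) = 0.6662°
wrap1 = π − 2β = 178.6675°
wrap2 = π + 2β = 181.3325°
tangent length = C·cosβ = 85.9942
L = r1·wrap1 + r2·wrap2 + 2·C·cosβ = 10·3.1183 + 11·3.1648 + 2·85.9942 = 237.9851

L=237.985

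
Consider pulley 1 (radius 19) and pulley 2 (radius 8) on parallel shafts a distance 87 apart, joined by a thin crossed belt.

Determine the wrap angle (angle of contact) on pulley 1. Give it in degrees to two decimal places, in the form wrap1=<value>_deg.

crossed belt: β = asin((r1+r2)/C) = asin(27/87) = 18.0800°
wrap1 = wrap2 = π + 2β = 216.1600°

wrap1=216.16_deg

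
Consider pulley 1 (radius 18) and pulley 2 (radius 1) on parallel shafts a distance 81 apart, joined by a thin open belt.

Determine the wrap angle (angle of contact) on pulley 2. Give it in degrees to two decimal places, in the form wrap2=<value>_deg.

open belt: β = asin((r2−r1)/C) = asin(-17/81) = -12.1151°
wrap1 = π − 2β = 204.2302°
wrap2 = π + 2β = 155.7698°

wrap2=155.77_deg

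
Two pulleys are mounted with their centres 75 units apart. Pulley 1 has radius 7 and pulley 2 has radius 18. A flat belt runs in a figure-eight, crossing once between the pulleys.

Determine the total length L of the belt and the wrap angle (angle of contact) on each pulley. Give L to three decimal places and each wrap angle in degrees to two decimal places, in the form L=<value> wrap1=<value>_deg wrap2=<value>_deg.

L=236.953 wrap1=218.94_deg wrap2=218.94_deg

crossed belt: β = asin((r1+r2)/C) = asin(25/75) = 19.4712°
wrap1 = wrap2 = π + 2β = 218.9424°
tangent length = C·cosβ = 70.7107
L = (r1+r2)·wrap + 2·C·cosβ = 25·3.8213 + 2·70.7107 = 236.9530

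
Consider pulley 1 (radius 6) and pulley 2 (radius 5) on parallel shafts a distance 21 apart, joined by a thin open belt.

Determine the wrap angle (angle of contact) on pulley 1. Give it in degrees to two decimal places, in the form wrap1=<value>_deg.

wrap1=185.46_deg

open belt: β = asin((r2−r1)/C) = asin(-1/21) = -2.7294°
wrap1 = π − 2β = 185.4588°
wrap2 = π + 2β = 174.5412°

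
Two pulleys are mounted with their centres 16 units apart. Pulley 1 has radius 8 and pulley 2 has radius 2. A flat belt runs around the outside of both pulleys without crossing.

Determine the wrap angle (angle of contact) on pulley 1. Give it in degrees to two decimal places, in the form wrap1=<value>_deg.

open belt: β = asin((r2−r1)/C) = asin(-6/16) = -22.0243°
wrap1 = π − 2β = 224.0486°
wrap2 = π + 2β = 135.9514°

wrap1=224.05_deg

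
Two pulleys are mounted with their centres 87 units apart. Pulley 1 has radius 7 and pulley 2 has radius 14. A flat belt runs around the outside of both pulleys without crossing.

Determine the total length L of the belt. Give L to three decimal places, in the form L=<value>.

open belt: β = asin((r2−r1)/C) = asin(7/87) = 4.6150°
wrap1 = π − 2β = 170.7700°
wrap2 = π + 2β = 189.2300°
tangent length = C·cosβ = 86.7179
L = r1·wrap1 + r2·wrap2 + 2·C·cosβ = 7·2.9805 + 14·3.3027 + 2·86.7179 = 240.5370

L=240.537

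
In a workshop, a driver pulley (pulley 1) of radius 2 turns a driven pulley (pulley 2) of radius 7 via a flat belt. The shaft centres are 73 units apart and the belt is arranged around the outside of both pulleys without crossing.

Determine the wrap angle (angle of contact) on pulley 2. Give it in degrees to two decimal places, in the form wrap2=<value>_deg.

open belt: β = asin((r2−r1)/C) = asin(5/73) = 3.9274°
wrap1 = π − 2β = 172.1451°
wrap2 = π + 2β = 187.8549°

wrap2=187.85_deg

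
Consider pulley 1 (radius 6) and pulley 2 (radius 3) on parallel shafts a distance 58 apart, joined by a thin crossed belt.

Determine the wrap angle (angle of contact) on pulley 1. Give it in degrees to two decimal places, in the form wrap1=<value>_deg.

crossed belt: β = asin((r1+r2)/C) = asin(9/58) = 8.9268°
wrap1 = wrap2 = π + 2β = 197.8536°

wrap1=197.85_deg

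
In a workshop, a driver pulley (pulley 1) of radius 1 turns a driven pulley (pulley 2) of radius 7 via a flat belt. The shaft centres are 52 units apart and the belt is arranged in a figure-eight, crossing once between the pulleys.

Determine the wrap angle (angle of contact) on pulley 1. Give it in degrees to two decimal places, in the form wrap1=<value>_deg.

wrap1=197.70_deg

crossed belt: β = asin((r1+r2)/C) = asin(8/52) = 8.8499°
wrap1 = wrap2 = π + 2β = 197.6998°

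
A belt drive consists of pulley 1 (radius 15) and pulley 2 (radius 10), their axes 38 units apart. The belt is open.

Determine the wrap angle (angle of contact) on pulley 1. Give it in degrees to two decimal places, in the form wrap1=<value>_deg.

wrap1=195.12_deg

open belt: β = asin((r2−r1)/C) = asin(-5/38) = -7.5608°
wrap1 = π − 2β = 195.1217°
wrap2 = π + 2β = 164.8783°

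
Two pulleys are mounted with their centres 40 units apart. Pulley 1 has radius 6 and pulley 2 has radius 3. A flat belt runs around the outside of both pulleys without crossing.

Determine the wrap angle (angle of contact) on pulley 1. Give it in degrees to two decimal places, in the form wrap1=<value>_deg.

wrap1=188.60_deg

open belt: β = asin((r2−r1)/C) = asin(-3/40) = -4.3012°
wrap1 = π − 2β = 188.6024°
wrap2 = π + 2β = 171.3976°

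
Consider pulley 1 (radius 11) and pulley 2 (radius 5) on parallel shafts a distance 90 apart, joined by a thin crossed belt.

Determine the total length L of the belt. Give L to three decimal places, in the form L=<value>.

crossed belt: β = asin((r1+r2)/C) = asin(16/90) = 10.2403°
wrap1 = wrap2 = π + 2β = 200.4807°
tangent length = C·cosβ = 88.5664
L = (r1+r2)·wrap + 2·C·cosβ = 16·3.4990 + 2·88.5664 = 233.1175

L=233.117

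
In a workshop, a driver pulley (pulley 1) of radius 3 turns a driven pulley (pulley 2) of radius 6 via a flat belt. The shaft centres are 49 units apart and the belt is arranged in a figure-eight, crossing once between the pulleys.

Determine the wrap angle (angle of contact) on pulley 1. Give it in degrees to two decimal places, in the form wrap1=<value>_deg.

crossed belt: β = asin((r1+r2)/C) = asin(9/49) = 10.5838°
wrap1 = wrap2 = π + 2β = 201.1676°

wrap1=201.17_deg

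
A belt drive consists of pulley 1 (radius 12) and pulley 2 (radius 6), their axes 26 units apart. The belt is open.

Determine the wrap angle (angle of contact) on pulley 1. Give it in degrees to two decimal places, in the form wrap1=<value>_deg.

open belt: β = asin((r2−r1)/C) = asin(-6/26) = -13.3424°
wrap1 = π − 2β = 206.6847°
wrap2 = π + 2β = 153.3153°

wrap1=206.68_deg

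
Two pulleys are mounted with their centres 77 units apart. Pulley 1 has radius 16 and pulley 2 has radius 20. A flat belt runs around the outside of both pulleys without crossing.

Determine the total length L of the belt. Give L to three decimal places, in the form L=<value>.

open belt: β = asin((r2−r1)/C) = asin(4/77) = 2.9777°
wrap1 = π − 2β = 174.0445°
wrap2 = π + 2β = 185.9555°
tangent length = C·cosβ = 76.8960
L = r1·wrap1 + r2·wrap2 + 2·C·cosβ = 16·3.0376 + 20·3.2455 + 2·76.8960 = 267.3052

L=267.305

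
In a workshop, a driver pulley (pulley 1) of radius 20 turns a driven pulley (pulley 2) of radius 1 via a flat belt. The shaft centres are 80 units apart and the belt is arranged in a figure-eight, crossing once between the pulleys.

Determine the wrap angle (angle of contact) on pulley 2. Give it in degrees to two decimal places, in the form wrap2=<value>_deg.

crossed belt: β = asin((r1+r2)/C) = asin(21/80) = 15.2185°
wrap1 = wrap2 = π + 2β = 210.4369°

wrap2=210.44_deg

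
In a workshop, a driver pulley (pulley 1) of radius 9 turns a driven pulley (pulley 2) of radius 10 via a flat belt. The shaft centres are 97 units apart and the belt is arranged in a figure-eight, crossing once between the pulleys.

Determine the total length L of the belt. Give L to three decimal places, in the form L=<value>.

L=257.424

crossed belt: β = asin((r1+r2)/C) = asin(19/97) = 11.2959°
wrap1 = wrap2 = π + 2β = 202.5918°
tangent length = C·cosβ = 95.1210
L = (r1+r2)·wrap + 2·C·cosβ = 19·3.5359 + 2·95.1210 = 257.4239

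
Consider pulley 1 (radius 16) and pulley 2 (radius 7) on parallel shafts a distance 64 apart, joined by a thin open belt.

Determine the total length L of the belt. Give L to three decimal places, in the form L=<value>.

open belt: β = asin((r2−r1)/C) = asin(-9/64) = -8.0840°
wrap1 = π − 2β = 196.1680°
wrap2 = π + 2β = 163.8320°
tangent length = C·cosβ = 63.3640
L = r1·wrap1 + r2·wrap2 + 2·C·cosβ = 16·3.4238 + 7·2.8594 + 2·63.3640 = 201.5244

L=201.524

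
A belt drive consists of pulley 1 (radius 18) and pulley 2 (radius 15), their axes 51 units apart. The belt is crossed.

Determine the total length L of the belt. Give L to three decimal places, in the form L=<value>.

L=227.887

crossed belt: β = asin((r1+r2)/C) = asin(33/51) = 40.3202°
wrap1 = wrap2 = π + 2β = 260.6404°
tangent length = C·cosβ = 38.8844
L = (r1+r2)·wrap + 2·C·cosβ = 33·4.5490 + 2·38.8844 = 227.8870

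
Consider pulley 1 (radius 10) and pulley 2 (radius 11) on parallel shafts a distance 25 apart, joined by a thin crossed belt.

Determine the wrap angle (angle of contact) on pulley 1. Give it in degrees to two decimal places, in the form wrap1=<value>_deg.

wrap1=294.28_deg

crossed belt: β = asin((r1+r2)/C) = asin(21/25) = 57.1401°
wrap1 = wrap2 = π + 2β = 294.2802°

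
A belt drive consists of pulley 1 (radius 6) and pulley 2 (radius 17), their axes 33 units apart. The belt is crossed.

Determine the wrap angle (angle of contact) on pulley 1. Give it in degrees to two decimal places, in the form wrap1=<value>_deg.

crossed belt: β = asin((r1+r2)/C) = asin(23/33) = 44.1844°
wrap1 = wrap2 = π + 2β = 268.3688°

wrap1=268.37_deg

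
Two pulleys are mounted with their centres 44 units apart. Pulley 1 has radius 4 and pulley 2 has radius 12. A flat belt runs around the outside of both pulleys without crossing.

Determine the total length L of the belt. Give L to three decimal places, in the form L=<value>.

open belt: β = asin((r2−r1)/C) = asin(8/44) = 10.4757°
wrap1 = π − 2β = 159.0486°
wrap2 = π + 2β = 200.9514°
tangent length = C·cosβ = 43.2666
L = r1·wrap1 + r2·wrap2 + 2·C·cosβ = 4·2.7759 + 12·3.5073 + 2·43.2666 = 139.7241

L=139.724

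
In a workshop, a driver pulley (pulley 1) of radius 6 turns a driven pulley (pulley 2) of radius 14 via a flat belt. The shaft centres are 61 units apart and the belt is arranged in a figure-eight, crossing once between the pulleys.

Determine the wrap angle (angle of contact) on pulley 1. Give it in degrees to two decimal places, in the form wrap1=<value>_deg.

wrap1=218.28_deg

crossed belt: β = asin((r1+r2)/C) = asin(20/61) = 19.1395°
wrap1 = wrap2 = π + 2β = 218.2789°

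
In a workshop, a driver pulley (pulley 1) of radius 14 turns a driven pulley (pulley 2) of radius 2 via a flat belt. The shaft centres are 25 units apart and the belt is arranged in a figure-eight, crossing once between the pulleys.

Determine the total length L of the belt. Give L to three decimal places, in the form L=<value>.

L=110.908

crossed belt: β = asin((r1+r2)/C) = asin(16/25) = 39.7918°
wrap1 = wrap2 = π + 2β = 259.5836°
tangent length = C·cosβ = 19.2094
L = (r1+r2)·wrap + 2·C·cosβ = 16·4.5306 + 2·19.2094 = 110.9082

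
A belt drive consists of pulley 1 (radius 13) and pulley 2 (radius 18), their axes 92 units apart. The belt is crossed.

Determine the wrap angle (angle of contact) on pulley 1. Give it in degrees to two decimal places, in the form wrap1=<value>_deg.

wrap1=219.38_deg

crossed belt: β = asin((r1+r2)/C) = asin(31/92) = 19.6916°
wrap1 = wrap2 = π + 2β = 219.3831°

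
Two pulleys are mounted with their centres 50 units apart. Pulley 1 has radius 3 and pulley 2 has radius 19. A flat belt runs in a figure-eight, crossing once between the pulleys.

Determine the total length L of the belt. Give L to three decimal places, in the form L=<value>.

crossed belt: β = asin((r1+r2)/C) = asin(22/50) = 26.1039°
wrap1 = wrap2 = π + 2β = 232.2078°
tangent length = C·cosβ = 44.8999
L = (r1+r2)·wrap + 2·C·cosβ = 22·4.0528 + 2·44.8999 = 178.9612

L=178.961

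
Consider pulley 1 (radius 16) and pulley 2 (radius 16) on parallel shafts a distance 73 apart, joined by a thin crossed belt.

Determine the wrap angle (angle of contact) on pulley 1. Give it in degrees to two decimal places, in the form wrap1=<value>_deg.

wrap1=232.00_deg

crossed belt: β = asin((r1+r2)/C) = asin(32/73) = 25.9990°
wrap1 = wrap2 = π + 2β = 231.9981°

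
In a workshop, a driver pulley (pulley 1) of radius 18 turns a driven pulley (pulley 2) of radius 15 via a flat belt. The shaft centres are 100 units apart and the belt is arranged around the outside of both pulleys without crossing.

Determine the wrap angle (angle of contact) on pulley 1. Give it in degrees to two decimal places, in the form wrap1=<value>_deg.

open belt: β = asin((r2−r1)/C) = asin(-3/100) = -1.7191°
wrap1 = π − 2β = 183.4383°
wrap2 = π + 2β = 176.5617°

wrap1=183.44_deg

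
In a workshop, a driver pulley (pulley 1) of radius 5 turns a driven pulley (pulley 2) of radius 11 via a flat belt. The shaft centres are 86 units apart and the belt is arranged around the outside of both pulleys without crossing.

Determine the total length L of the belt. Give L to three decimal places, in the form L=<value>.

L=222.684

open belt: β = asin((r2−r1)/C) = asin(6/86) = 4.0006°
wrap1 = π − 2β = 171.9987°
wrap2 = π + 2β = 188.0013°
tangent length = C·cosβ = 85.7904
L = r1·wrap1 + r2·wrap2 + 2·C·cosβ = 5·3.0019 + 11·3.2812 + 2·85.7904 = 222.6843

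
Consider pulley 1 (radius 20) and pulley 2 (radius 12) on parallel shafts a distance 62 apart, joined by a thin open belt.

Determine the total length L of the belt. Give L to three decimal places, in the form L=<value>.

L=225.565

open belt: β = asin((r2−r1)/C) = asin(-8/62) = -7.4137°
wrap1 = π − 2β = 194.8273°
wrap2 = π + 2β = 165.1727°
tangent length = C·cosβ = 61.4817
L = r1·wrap1 + r2·wrap2 + 2·C·cosβ = 20·3.4004 + 12·2.8828 + 2·61.4817 = 225.5647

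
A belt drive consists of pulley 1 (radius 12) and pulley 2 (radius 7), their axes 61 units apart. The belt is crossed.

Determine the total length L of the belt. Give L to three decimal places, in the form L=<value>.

crossed belt: β = asin((r1+r2)/C) = asin(19/61) = 18.1482°
wrap1 = wrap2 = π + 2β = 216.2963°
tangent length = C·cosβ = 57.9655
L = (r1+r2)·wrap + 2·C·cosβ = 19·3.7751 + 2·57.9655 = 187.6576

L=187.658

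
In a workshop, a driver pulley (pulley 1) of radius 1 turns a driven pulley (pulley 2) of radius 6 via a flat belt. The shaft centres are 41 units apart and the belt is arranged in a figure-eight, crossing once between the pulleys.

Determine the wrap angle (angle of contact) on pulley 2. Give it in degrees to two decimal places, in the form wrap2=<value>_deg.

crossed belt: β = asin((r1+r2)/C) = asin(7/41) = 9.8304°
wrap1 = wrap2 = π + 2β = 199.6607°

wrap2=199.66_deg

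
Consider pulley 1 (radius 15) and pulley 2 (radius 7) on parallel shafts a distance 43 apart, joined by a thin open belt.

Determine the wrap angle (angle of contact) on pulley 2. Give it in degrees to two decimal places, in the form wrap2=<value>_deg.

open belt: β = asin((r2−r1)/C) = asin(-8/43) = -10.7222°
wrap1 = π − 2β = 201.4443°
wrap2 = π + 2β = 158.5557°

wrap2=158.56_deg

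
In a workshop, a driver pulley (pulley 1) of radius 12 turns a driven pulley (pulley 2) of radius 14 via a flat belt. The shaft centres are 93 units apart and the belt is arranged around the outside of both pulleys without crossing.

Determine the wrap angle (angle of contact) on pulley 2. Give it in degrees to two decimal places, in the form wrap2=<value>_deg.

open belt: β = asin((r2−r1)/C) = asin(2/93) = 1.2323°
wrap1 = π − 2β = 177.5355°
wrap2 = π + 2β = 182.4645°

wrap2=182.46_deg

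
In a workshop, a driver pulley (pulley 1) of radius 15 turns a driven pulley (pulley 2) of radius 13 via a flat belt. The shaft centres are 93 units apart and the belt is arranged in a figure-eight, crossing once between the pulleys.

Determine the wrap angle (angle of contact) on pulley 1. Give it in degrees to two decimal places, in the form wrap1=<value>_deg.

wrap1=215.04_deg

crossed belt: β = asin((r1+r2)/C) = asin(28/93) = 17.5222°
wrap1 = wrap2 = π + 2β = 215.0444°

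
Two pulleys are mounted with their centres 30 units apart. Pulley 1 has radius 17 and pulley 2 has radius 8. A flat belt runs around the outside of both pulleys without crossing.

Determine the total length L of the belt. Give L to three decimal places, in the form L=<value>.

L=141.261

open belt: β = asin((r2−r1)/C) = asin(-9/30) = -17.4576°
wrap1 = π − 2β = 214.9152°
wrap2 = π + 2β = 145.0848°
tangent length = C·cosβ = 28.6182
L = r1·wrap1 + r2·wrap2 + 2·C·cosβ = 17·3.7510 + 8·2.5322 + 2·28.6182 = 141.2606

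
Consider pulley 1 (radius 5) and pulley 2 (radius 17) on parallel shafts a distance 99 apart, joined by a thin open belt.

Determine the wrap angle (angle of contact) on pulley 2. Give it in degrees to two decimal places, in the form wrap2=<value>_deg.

open belt: β = asin((r2−r1)/C) = asin(12/99) = 6.9621°
wrap1 = π − 2β = 166.0759°
wrap2 = π + 2β = 193.9241°

wrap2=193.92_deg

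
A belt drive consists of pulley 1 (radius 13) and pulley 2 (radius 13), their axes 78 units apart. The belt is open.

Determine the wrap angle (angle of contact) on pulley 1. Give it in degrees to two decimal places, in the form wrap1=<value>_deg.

open belt: β = asin((r2−r1)/C) = asin(0/78) = 0.0000°
wrap1 = π − 2β = 180.0000°
wrap2 = π + 2β = 180.0000°

wrap1=180.00_deg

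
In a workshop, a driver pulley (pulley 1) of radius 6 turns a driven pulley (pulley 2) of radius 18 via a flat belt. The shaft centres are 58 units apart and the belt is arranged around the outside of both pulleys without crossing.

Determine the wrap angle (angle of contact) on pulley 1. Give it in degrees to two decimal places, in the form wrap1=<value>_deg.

wrap1=156.12_deg

open belt: β = asin((r2−r1)/C) = asin(12/58) = 11.9405°
wrap1 = π − 2β = 156.1189°
wrap2 = π + 2β = 203.8811°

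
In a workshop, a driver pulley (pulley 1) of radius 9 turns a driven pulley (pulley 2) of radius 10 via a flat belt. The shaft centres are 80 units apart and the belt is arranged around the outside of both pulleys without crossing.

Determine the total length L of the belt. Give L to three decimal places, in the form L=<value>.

open belt: β = asin((r2−r1)/C) = asin(1/80) = 0.7162°
wrap1 = π − 2β = 178.5676°
wrap2 = π + 2β = 181.4324°
tangent length = C·cosβ = 79.9937
L = r1·wrap1 + r2·wrap2 + 2·C·cosβ = 9·3.1166 + 10·3.1666 + 2·79.9937 = 219.7028

L=219.703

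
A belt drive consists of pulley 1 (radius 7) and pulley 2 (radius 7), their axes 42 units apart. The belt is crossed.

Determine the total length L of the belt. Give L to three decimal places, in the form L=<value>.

crossed belt: β = asin((r1+r2)/C) = asin(14/42) = 19.4712°
wrap1 = wrap2 = π + 2β = 218.9424°
tangent length = C·cosβ = 39.5980
L = (r1+r2)·wrap + 2·C·cosβ = 14·3.8213 + 2·39.5980 = 132.6937

L=132.694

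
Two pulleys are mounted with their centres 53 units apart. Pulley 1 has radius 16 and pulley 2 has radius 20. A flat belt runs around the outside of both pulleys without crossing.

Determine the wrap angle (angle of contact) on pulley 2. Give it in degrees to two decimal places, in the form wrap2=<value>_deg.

open belt: β = asin((r2−r1)/C) = asin(4/53) = 4.3283°
wrap1 = π − 2β = 171.3433°
wrap2 = π + 2β = 188.6567°

wrap2=188.66_deg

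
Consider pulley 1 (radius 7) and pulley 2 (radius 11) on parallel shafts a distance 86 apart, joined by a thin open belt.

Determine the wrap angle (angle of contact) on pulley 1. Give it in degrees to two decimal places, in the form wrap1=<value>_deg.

open belt: β = asin((r2−r1)/C) = asin(4/86) = 2.6659°
wrap1 = π − 2β = 174.6682°
wrap2 = π + 2β = 185.3318°

wrap1=174.67_deg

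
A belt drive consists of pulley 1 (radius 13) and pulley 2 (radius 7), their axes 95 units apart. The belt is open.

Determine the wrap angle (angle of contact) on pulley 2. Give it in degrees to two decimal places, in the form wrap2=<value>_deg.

wrap2=172.76_deg

open belt: β = asin((r2−r1)/C) = asin(-6/95) = -3.6211°
wrap1 = π − 2β = 187.2422°
wrap2 = π + 2β = 172.7578°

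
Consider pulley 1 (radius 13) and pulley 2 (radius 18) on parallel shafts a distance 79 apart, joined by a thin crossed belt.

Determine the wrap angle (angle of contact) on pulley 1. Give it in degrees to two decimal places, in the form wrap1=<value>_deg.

wrap1=226.21_deg

crossed belt: β = asin((r1+r2)/C) = asin(31/79) = 23.1042°
wrap1 = wrap2 = π + 2β = 226.2085°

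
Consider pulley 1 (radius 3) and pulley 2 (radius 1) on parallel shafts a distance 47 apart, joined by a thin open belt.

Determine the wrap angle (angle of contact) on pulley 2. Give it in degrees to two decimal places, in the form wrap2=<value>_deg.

open belt: β = asin((r2−r1)/C) = asin(-2/47) = -2.4389°
wrap1 = π − 2β = 184.8777°
wrap2 = π + 2β = 175.1223°

wrap2=175.12_deg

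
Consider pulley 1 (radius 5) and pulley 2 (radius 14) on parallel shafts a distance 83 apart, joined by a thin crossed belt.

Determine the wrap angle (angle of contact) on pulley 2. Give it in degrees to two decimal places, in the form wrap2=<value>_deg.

crossed belt: β = asin((r1+r2)/C) = asin(19/83) = 13.2332°
wrap1 = wrap2 = π + 2β = 206.4665°

wrap2=206.47_deg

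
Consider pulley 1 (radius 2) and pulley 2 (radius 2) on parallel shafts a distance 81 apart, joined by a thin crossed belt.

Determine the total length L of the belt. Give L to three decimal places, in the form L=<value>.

crossed belt: β = asin((r1+r2)/C) = asin(4/81) = 2.8306°
wrap1 = wrap2 = π + 2β = 185.6611°
tangent length = C·cosβ = 80.9012
L = (r1+r2)·wrap + 2·C·cosβ = 4·3.2404 + 2·80.9012 = 174.7639

L=174.764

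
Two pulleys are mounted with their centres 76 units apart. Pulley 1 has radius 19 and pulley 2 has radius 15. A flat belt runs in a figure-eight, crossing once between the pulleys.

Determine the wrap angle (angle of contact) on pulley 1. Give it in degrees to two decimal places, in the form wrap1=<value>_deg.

wrap1=233.15_deg

crossed belt: β = asin((r1+r2)/C) = asin(34/76) = 26.5750°
wrap1 = wrap2 = π + 2β = 233.1499°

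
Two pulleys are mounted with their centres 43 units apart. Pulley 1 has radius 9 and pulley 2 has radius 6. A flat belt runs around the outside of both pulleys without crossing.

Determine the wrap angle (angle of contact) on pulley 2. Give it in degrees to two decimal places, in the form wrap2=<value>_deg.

wrap2=172.00_deg

open belt: β = asin((r2−r1)/C) = asin(-3/43) = -4.0006°
wrap1 = π − 2β = 188.0013°
wrap2 = π + 2β = 171.9987°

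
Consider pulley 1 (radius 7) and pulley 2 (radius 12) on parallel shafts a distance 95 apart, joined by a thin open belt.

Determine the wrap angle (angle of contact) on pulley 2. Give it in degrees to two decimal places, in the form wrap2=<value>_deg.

wrap2=186.03_deg

open belt: β = asin((r2−r1)/C) = asin(5/95) = 3.0170°
wrap1 = π − 2β = 173.9661°
wrap2 = π + 2β = 186.0339°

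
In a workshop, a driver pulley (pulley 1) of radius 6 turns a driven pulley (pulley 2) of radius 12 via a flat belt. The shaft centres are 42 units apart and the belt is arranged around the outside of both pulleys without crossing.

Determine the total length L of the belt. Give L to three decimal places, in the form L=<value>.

open belt: β = asin((r2−r1)/C) = asin(6/42) = 8.2132°
wrap1 = π − 2β = 163.5736°
wrap2 = π + 2β = 196.4264°
tangent length = C·cosβ = 41.5692
L = r1·wrap1 + r2·wrap2 + 2·C·cosβ = 6·2.8549 + 12·3.4283 + 2·41.5692 = 141.4073

L=141.407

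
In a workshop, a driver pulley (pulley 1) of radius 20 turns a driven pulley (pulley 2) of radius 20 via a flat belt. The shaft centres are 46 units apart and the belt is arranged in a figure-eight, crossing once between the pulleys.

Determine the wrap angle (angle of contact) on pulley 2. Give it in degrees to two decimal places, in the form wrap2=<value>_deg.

wrap2=300.82_deg

crossed belt: β = asin((r1+r2)/C) = asin(40/46) = 60.4082°
wrap1 = wrap2 = π + 2β = 300.8163°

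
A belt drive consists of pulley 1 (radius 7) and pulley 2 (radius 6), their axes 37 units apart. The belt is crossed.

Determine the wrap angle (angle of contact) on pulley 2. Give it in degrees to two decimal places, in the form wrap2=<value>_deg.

wrap2=221.14_deg

crossed belt: β = asin((r1+r2)/C) = asin(13/37) = 20.5700°
wrap1 = wrap2 = π + 2β = 221.1400°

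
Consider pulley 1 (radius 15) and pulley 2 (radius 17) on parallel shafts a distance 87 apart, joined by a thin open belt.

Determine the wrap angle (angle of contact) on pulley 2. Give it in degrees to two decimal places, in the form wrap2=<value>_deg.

open belt: β = asin((r2−r1)/C) = asin(2/87) = 1.3173°
wrap1 = π − 2β = 177.3655°
wrap2 = π + 2β = 182.6345°

wrap2=182.63_deg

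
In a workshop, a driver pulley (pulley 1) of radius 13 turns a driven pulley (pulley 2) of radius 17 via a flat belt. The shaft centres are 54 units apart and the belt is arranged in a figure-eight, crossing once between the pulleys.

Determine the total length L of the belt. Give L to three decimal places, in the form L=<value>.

L=219.389

crossed belt: β = asin((r1+r2)/C) = asin(30/54) = 33.7490°
wrap1 = wrap2 = π + 2β = 247.4980°
tangent length = C·cosβ = 44.8999
L = (r1+r2)·wrap + 2·C·cosβ = 30·4.3197 + 2·44.8999 = 219.3894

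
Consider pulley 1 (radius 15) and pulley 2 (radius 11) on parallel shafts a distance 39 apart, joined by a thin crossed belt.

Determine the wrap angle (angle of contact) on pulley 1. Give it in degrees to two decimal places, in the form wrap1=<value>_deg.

wrap1=263.62_deg

crossed belt: β = asin((r1+r2)/C) = asin(26/39) = 41.8103°
wrap1 = wrap2 = π + 2β = 263.6206°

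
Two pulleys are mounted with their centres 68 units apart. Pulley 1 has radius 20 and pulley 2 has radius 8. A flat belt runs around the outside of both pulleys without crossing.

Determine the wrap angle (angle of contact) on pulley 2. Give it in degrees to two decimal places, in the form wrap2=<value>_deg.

wrap2=159.67_deg

open belt: β = asin((r2−r1)/C) = asin(-12/68) = -10.1642°
wrap1 = π − 2β = 200.3285°
wrap2 = π + 2β = 159.6715°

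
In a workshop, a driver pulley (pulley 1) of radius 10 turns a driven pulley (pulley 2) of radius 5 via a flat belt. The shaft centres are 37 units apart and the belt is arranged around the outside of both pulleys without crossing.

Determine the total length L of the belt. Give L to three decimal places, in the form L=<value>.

L=121.801

open belt: β = asin((r2−r1)/C) = asin(-5/37) = -7.7664°
wrap1 = π − 2β = 195.5329°
wrap2 = π + 2β = 164.4671°
tangent length = C·cosβ = 36.6606
L = r1·wrap1 + r2·wrap2 + 2·C·cosβ = 10·3.4127 + 5·2.8705 + 2·36.6606 = 121.8006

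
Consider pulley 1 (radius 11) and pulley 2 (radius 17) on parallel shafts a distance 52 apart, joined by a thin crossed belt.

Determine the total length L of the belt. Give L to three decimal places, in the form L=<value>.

L=207.442

crossed belt: β = asin((r1+r2)/C) = asin(28/52) = 32.5790°
wrap1 = wrap2 = π + 2β = 245.1579°
tangent length = C·cosβ = 43.8178
L = (r1+r2)·wrap + 2·C·cosβ = 28·4.2788 + 2·43.8178 = 207.4424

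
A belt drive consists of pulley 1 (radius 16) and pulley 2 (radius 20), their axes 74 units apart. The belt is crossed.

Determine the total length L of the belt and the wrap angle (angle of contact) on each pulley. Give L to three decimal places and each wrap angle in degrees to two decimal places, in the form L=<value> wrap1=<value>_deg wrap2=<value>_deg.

crossed belt: β = asin((r1+r2)/C) = asin(36/74) = 29.1099°
wrap1 = wrap2 = π + 2β = 238.2198°
tangent length = C·cosβ = 64.6529
L = (r1+r2)·wrap + 2·C·cosβ = 36·4.1577 + 2·64.6529 = 278.9838

L=278.984 wrap1=238.22_deg wrap2=238.22_deg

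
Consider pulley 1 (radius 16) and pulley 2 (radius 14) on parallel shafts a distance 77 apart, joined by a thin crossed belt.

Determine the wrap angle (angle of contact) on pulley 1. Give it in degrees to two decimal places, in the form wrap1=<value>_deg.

crossed belt: β = asin((r1+r2)/C) = asin(30/77) = 22.9303°
wrap1 = wrap2 = π + 2β = 225.8605°

wrap1=225.86_deg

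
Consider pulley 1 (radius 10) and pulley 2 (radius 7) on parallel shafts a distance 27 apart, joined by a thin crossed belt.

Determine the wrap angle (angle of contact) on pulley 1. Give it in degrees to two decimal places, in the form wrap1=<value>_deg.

crossed belt: β = asin((r1+r2)/C) = asin(17/27) = 39.0228°
wrap1 = wrap2 = π + 2β = 258.0456°

wrap1=258.05_deg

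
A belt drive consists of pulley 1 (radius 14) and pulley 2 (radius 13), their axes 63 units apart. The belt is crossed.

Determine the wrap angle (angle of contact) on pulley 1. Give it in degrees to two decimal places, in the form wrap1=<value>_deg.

crossed belt: β = asin((r1+r2)/C) = asin(27/63) = 25.3769°
wrap1 = wrap2 = π + 2β = 230.7539°

wrap1=230.75_deg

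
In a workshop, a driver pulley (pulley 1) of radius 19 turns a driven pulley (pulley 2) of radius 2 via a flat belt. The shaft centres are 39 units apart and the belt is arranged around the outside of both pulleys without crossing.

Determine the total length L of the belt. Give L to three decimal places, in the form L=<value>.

open belt: β = asin((r2−r1)/C) = asin(-17/39) = -25.8424°
wrap1 = π − 2β = 231.6848°
wrap2 = π + 2β = 128.3152°
tangent length = C·cosβ = 35.0999
L = r1·wrap1 + r2·wrap2 + 2·C·cosβ = 19·4.0437 + 2·2.2395 + 2·35.0999 = 151.5084

L=151.508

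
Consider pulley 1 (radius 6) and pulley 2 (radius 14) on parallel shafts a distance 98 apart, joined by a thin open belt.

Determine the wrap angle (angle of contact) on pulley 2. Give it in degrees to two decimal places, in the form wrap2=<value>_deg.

open belt: β = asin((r2−r1)/C) = asin(8/98) = 4.6824°
wrap1 = π − 2β = 170.6352°
wrap2 = π + 2β = 189.3648°

wrap2=189.36_deg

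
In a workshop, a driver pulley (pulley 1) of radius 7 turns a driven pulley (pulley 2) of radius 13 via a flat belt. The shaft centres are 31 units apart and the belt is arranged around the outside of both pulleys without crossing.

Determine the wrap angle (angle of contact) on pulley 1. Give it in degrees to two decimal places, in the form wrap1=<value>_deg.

open belt: β = asin((r2−r1)/C) = asin(6/31) = 11.1599°
wrap1 = π − 2β = 157.6801°
wrap2 = π + 2β = 202.3199°

wrap1=157.68_deg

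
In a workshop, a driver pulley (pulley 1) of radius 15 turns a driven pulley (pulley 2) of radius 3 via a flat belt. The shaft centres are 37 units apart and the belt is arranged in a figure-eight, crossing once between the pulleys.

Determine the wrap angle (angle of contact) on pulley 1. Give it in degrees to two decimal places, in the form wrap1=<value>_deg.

crossed belt: β = asin((r1+r2)/C) = asin(18/37) = 29.1099°
wrap1 = wrap2 = π + 2β = 238.2198°

wrap1=238.22_deg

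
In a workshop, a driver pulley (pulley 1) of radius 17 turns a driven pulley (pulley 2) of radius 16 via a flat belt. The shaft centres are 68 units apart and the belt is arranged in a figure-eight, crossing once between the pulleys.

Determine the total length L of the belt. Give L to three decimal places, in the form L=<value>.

L=256.026

crossed belt: β = asin((r1+r2)/C) = asin(33/68) = 29.0317°
wrap1 = wrap2 = π + 2β = 238.0635°
tangent length = C·cosβ = 59.4559
L = (r1+r2)·wrap + 2·C·cosβ = 33·4.1550 + 2·59.4559 = 256.0265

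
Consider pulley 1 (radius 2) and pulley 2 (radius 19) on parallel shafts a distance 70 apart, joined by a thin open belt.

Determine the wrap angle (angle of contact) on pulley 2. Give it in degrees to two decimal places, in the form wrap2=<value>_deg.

wrap2=208.11_deg

open belt: β = asin((r2−r1)/C) = asin(17/70) = 14.0552°
wrap1 = π − 2β = 151.8895°
wrap2 = π + 2β = 208.1105°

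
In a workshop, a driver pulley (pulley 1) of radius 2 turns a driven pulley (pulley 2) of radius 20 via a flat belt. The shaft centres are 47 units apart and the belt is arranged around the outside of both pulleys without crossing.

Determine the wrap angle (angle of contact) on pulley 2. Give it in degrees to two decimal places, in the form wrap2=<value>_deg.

open belt: β = asin((r2−r1)/C) = asin(18/47) = 22.5183°
wrap1 = π − 2β = 134.9634°
wrap2 = π + 2β = 225.0366°

wrap2=225.04_deg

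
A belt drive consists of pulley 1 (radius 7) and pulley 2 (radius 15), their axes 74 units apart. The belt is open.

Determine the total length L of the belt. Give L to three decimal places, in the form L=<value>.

open belt: β = asin((r2−r1)/C) = asin(8/74) = 6.2063°
wrap1 = π − 2β = 167.5875°
wrap2 = π + 2β = 192.4125°
tangent length = C·cosβ = 73.5663
L = r1·wrap1 + r2·wrap2 + 2·C·cosβ = 7·2.9250 + 15·3.3582 + 2·73.5663 = 217.9807

L=217.981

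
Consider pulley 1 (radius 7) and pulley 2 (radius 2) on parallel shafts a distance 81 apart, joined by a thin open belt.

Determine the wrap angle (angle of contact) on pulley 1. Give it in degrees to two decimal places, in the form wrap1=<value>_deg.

wrap1=187.08_deg

open belt: β = asin((r2−r1)/C) = asin(-5/81) = -3.5390°
wrap1 = π − 2β = 187.0781°
wrap2 = π + 2β = 172.9219°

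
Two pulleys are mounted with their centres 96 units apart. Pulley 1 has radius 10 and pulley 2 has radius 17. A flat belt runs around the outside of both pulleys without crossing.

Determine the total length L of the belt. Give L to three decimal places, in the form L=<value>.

open belt: β = asin((r2−r1)/C) = asin(7/96) = 4.1815°
wrap1 = π − 2β = 171.6369°
wrap2 = π + 2β = 188.3631°
tangent length = C·cosβ = 95.7445
L = r1·wrap1 + r2·wrap2 + 2·C·cosβ = 10·2.9956 + 17·3.2876 + 2·95.7445 = 277.3336

L=277.334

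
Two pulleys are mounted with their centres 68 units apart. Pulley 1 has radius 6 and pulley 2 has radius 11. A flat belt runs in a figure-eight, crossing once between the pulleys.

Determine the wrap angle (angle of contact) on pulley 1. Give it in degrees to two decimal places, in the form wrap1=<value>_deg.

crossed belt: β = asin((r1+r2)/C) = asin(17/68) = 14.4775°
wrap1 = wrap2 = π + 2β = 208.9550°

wrap1=208.96_deg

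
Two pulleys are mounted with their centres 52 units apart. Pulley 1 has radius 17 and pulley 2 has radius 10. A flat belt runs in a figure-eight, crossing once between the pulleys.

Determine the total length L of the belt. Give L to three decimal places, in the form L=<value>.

crossed belt: β = asin((r1+r2)/C) = asin(27/52) = 31.2807°
wrap1 = wrap2 = π + 2β = 242.5613°
tangent length = C·cosβ = 44.4410
L = (r1+r2)·wrap + 2·C·cosβ = 27·4.2335 + 2·44.4410 = 203.1863

L=203.186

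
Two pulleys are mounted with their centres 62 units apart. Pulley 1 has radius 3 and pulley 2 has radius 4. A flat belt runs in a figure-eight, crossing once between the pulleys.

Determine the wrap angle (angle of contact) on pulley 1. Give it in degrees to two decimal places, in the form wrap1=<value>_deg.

crossed belt: β = asin((r1+r2)/C) = asin(7/62) = 6.4827°
wrap1 = wrap2 = π + 2β = 192.9654°

wrap1=192.97_deg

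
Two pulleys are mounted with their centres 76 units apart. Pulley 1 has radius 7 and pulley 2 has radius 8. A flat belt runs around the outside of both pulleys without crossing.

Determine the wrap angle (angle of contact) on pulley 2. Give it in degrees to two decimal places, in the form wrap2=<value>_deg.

wrap2=181.51_deg

open belt: β = asin((r2−r1)/C) = asin(1/76) = 0.7539°
wrap1 = π − 2β = 178.4922°
wrap2 = π + 2β = 181.5078°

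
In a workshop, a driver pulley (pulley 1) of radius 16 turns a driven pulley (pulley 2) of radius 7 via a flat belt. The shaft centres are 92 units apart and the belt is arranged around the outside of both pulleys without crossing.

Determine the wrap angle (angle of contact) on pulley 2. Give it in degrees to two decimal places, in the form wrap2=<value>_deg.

open belt: β = asin((r2−r1)/C) = asin(-9/92) = -5.6140°
wrap1 = π − 2β = 191.2280°
wrap2 = π + 2β = 168.7720°

wrap2=168.77_deg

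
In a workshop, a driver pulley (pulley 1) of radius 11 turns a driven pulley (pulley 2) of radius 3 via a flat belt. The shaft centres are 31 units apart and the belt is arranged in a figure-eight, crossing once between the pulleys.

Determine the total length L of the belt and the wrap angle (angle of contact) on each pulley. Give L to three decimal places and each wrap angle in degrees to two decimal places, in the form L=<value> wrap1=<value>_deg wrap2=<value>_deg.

L=112.420 wrap1=233.69_deg wrap2=233.69_deg

crossed belt: β = asin((r1+r2)/C) = asin(14/31) = 26.8472°
wrap1 = wrap2 = π + 2β = 233.6944°
tangent length = C·cosβ = 27.6586
L = (r1+r2)·wrap + 2·C·cosβ = 14·4.0787 + 2·27.6586 = 112.4196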